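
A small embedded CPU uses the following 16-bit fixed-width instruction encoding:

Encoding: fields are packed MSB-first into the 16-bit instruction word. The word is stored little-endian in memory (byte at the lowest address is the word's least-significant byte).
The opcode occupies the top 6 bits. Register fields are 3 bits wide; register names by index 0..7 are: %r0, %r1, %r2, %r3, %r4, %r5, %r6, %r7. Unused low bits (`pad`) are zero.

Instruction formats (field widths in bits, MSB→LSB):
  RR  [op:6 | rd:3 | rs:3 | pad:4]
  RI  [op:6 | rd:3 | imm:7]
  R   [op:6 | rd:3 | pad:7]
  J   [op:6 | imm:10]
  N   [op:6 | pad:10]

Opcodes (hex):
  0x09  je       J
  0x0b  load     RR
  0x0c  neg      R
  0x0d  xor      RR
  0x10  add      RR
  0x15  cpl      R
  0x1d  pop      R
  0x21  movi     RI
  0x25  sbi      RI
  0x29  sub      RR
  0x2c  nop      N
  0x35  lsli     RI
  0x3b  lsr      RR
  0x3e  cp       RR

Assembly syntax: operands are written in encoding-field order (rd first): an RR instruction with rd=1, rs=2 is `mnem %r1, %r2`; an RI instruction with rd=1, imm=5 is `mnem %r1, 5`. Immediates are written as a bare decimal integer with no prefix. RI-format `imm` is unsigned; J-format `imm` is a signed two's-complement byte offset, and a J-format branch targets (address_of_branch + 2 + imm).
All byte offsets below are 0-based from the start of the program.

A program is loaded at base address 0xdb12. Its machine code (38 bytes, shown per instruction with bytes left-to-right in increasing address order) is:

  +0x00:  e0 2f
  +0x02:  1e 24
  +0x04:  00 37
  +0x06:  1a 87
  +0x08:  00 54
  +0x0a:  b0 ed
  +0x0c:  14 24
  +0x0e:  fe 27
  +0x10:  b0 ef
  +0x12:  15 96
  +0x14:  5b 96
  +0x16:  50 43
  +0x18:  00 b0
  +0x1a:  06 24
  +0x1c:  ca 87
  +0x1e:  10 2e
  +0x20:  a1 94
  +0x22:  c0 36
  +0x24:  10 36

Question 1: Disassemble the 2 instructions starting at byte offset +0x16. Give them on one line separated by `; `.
[16] 50 43 → 0x4350
  opcode bits[15:10]=0x10: add/RR
  rd: (w>>7)&0x7=0x6 → %r6
  rs: (w>>4)&0x7=0x5 → %r5
[18] 00 b0 → 0xb000
  opcode bits[15:10]=0x2c: nop/N

add %r6, %r5; nop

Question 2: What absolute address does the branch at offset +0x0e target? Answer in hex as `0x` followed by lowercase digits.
+0x0e: fe 27 ⇒ word 0x27fe (little)
  op=0x27fe>>10=0x9 ⇒ je (J)
  imm: (w>>0)&0x3ff=0x3fe (s10→-2) → -2
  target = base 0xdb12 + off 0x0e + 2 + imm -2 = 0xdb20

0xdb20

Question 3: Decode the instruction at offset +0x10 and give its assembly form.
lsr %r7, %r3

@+10  little-endian(b0 ef) = 0xefb0
  top 6b → 0x3b → lsr [RR]
  [9:7] rd=7 = %r7
  [6:4] rs=3 = %r3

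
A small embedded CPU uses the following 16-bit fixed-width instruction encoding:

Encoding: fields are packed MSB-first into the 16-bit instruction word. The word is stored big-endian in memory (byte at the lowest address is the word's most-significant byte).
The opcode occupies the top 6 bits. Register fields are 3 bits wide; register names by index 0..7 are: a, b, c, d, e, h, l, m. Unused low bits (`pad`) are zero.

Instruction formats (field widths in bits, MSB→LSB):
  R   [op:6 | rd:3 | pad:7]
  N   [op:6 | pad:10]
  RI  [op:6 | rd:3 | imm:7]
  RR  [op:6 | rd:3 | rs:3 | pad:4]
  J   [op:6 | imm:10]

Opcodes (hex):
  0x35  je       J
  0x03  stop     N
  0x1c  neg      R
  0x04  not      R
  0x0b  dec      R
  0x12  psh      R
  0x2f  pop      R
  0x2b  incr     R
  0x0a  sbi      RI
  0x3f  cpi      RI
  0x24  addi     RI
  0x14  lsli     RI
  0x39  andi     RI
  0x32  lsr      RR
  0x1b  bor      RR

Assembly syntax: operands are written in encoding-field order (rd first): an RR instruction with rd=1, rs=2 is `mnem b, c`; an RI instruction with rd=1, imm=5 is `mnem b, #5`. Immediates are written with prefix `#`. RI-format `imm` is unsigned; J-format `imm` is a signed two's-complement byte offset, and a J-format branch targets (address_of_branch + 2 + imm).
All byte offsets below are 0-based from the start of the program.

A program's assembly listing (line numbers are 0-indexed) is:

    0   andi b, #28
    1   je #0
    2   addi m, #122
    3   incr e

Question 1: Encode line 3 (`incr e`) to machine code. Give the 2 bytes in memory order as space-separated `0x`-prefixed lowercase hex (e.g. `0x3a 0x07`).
3. incr fields op=0x2b:6|rd=4:3|pad=0:7 → word ae00h → ae 00

0xae 0x00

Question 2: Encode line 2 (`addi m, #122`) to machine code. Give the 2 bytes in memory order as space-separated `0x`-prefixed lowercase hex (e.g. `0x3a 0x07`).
2. addi fields op=0x24:6|rd=7:3|imm=122:7 → word 93fah → 93 fa

0x93 0xfa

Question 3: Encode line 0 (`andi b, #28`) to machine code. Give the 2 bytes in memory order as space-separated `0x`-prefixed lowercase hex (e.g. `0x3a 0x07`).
0xe4 0x9c

0. andi fields op=0x39:6|rd=1:3|imm=28:7 → word e49ch → e4 9c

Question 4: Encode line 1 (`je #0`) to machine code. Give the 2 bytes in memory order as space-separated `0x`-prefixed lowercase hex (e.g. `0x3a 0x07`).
0xd4 0x00

L1: je op=0x35:6|imm=0:10 ⇒ 0xd400 ⇒ big d4 00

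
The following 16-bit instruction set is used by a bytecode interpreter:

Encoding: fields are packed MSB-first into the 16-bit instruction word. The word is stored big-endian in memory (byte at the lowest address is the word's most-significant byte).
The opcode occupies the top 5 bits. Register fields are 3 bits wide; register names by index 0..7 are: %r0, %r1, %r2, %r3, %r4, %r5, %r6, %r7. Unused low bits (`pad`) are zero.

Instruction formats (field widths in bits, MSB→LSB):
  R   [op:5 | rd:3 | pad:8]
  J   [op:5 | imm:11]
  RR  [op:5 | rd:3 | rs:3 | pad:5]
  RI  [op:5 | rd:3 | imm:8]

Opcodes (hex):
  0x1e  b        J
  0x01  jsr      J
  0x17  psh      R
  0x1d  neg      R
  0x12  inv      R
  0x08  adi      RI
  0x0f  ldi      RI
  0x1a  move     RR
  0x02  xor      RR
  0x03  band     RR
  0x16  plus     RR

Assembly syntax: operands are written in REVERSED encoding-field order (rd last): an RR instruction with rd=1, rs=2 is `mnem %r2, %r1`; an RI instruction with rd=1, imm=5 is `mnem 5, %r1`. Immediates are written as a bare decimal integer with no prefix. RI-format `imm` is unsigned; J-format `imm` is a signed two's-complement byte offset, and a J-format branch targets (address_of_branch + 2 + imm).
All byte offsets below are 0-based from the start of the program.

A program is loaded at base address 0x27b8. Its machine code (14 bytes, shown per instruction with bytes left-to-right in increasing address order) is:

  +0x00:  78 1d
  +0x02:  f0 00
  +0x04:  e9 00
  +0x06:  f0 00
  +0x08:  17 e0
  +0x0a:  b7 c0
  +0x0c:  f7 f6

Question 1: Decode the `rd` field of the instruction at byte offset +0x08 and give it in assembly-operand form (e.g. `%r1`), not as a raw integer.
@+08  big-endian(17 e0) = 0x17e0
  opcode bits[15:11]=0x2: xor/RR
  rd: (w>>8)&0x7=0x7 → %r7
  rs: (w>>5)&0x7=0x7 → %r7

%r7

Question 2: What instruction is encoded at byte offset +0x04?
@+04  big-endian(e9 00) = 0xe900
  op=0xe900>>11=0x1d ⇒ neg (R)
  rd@[10:8]=0x1 ⇒ %r1

neg %r1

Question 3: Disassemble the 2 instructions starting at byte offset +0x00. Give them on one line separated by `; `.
@+00  big-endian(78 1d) = 0x781d
  top 5b → 0xf → ldi [RI]
  [10:8] rd=0 = %r0
  [7:0] imm=29 = 29
@+02  big-endian(f0 00) = 0xf000
  top 5b → 0x1e → b [J]
  [10:0] imm=0 = 0

ldi 29, %r0; b 0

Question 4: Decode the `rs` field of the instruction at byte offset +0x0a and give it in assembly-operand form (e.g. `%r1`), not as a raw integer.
@+0a  big-endian(b7 c0) = 0xb7c0
  top 5b → 0x16 → plus [RR]
  [10:8] rd=7 = %r7
  [7:5] rs=6 = %r6

%r6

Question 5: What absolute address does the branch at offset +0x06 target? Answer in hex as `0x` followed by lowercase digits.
0x27c0

[06] f0 00 → 0xf000
  opcode bits[15:11]=0x1e: b/J
  [10:0] imm=0 = 0
  target = base 0x27b8 + off 0x06 + 2 + imm 0 = 0x27c0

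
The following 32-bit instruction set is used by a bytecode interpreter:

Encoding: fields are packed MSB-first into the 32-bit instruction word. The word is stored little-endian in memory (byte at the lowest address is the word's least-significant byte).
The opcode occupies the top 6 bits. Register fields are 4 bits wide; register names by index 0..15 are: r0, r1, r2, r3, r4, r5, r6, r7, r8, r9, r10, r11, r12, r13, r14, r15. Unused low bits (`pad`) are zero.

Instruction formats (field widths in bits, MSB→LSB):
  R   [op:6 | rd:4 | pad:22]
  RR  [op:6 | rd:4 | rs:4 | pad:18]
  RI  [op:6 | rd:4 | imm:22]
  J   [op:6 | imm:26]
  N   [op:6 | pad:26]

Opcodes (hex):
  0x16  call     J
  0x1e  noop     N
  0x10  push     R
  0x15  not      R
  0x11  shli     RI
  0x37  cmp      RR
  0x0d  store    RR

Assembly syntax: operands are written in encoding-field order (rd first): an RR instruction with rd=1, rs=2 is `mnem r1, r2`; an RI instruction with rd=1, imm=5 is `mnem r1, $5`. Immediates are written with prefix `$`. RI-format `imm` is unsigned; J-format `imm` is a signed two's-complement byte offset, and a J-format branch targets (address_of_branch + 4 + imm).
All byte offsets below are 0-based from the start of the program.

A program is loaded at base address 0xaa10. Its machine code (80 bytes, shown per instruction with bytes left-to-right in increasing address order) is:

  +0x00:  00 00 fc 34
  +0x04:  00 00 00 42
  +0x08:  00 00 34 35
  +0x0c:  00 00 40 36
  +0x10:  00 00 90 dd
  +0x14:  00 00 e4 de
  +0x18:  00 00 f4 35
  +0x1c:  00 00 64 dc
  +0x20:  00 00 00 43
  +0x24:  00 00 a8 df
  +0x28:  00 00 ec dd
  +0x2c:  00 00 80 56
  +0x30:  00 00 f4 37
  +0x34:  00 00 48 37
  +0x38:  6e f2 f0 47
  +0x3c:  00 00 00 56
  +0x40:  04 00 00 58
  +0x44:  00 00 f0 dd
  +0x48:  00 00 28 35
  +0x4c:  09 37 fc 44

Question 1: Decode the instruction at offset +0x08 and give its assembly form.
store r4, r13

[08] 00 00 34 35 → 0x35340000
  op=0x35340000>>26=0xd ⇒ store (RR)
  rd@[25:22]=0x4 ⇒ r4
  rs@[21:18]=0xd ⇒ r13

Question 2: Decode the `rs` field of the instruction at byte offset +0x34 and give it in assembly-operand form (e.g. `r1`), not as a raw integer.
[34] 00 00 48 37 → 0x37480000
  top 6b → 0xd → store [RR]
  [25:22] rd=13 = r13
  [21:18] rs=2 = r2

r2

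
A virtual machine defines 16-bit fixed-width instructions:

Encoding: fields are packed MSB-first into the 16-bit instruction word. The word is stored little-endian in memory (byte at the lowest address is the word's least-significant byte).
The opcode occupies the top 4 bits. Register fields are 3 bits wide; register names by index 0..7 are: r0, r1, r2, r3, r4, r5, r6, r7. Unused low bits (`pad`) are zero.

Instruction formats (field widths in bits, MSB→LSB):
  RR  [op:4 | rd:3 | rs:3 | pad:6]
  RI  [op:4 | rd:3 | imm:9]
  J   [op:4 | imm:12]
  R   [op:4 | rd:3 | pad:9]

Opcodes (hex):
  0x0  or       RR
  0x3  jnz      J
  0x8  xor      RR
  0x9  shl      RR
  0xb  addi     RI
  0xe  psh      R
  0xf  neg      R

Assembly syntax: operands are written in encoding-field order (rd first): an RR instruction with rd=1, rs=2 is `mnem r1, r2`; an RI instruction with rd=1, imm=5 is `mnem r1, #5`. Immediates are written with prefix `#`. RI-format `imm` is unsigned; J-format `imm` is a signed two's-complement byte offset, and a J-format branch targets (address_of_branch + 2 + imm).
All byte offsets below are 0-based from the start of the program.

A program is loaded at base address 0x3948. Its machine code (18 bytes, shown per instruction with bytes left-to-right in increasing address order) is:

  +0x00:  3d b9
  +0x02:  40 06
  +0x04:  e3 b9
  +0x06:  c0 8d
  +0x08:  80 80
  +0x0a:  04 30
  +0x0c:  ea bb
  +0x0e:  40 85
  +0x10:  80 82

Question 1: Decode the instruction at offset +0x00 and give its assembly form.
+0x00: 3d b9 ⇒ word 0xb93d (little)
  top 4b → 0xb → addi [RI]
  [11:9] rd=4 = r4
  [8:0] imm=317 = #317

addi r4, #317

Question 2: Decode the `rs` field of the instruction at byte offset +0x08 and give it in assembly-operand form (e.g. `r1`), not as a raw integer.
r2

@+08  little-endian(80 80) = 0x8080
  op=0x8080>>12=0x8 ⇒ xor (RR)
  rd@[11:9]=0x0 ⇒ r0
  rs@[8:6]=0x2 ⇒ r2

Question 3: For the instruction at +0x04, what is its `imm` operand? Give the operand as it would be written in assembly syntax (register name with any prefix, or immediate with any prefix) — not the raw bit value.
#483

+0x04: e3 b9 ⇒ word 0xb9e3 (little)
  top 4b → 0xb → addi [RI]
  rd@[11:9]=0x4 ⇒ r4
  imm@[8:0]=0x1e3 ⇒ #483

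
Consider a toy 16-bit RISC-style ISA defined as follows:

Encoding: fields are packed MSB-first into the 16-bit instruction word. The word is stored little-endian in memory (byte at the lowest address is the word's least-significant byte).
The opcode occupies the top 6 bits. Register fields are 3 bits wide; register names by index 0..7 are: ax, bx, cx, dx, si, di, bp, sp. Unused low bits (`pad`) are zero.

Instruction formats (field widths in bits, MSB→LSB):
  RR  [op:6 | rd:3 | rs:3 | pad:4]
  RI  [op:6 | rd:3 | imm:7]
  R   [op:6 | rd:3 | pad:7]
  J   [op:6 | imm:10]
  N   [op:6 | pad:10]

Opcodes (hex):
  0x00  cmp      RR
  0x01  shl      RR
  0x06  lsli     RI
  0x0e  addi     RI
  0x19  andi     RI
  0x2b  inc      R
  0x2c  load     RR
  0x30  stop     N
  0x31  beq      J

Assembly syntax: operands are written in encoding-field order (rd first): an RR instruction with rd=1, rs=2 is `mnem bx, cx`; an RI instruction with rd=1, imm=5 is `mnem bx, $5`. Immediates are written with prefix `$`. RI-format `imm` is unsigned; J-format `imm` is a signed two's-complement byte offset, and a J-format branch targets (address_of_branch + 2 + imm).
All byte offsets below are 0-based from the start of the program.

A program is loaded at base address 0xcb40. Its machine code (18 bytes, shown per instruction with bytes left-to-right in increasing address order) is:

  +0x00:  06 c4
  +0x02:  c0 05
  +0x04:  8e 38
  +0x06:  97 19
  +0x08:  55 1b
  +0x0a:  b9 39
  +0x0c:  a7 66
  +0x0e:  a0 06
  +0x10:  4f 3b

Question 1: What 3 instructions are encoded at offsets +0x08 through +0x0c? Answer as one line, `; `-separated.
lsli bp, $85; addi dx, $57; andi di, $39

off 0x08: read 55 1b as little → 0x1b55
  top 6b → 0x6 → lsli [RI]
  rd@[9:7]=0x6 ⇒ bp
  imm@[6:0]=0x55 ⇒ $85
off 0x0a: read b9 39 as little → 0x39b9
  top 6b → 0xe → addi [RI]
  rd@[9:7]=0x3 ⇒ dx
  imm@[6:0]=0x39 ⇒ $57
off 0x0c: read a7 66 as little → 0x66a7
  top 6b → 0x19 → andi [RI]
  rd@[9:7]=0x5 ⇒ di
  imm@[6:0]=0x27 ⇒ $39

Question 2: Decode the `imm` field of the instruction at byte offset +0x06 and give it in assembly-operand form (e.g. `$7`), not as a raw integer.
$23

off 0x06: read 97 19 as little → 0x1997
  opcode bits[15:10]=0x6: lsli/RI
  rd@[9:7]=0x3 ⇒ dx
  imm@[6:0]=0x17 ⇒ $23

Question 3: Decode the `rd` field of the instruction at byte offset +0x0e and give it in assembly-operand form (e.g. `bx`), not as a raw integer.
@+0e  little-endian(a0 06) = 0x06a0
  opcode bits[15:10]=0x1: shl/RR
  rd: (w>>7)&0x7=0x5 → di
  rs: (w>>4)&0x7=0x2 → cx

di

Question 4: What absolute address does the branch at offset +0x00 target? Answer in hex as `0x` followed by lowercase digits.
0xcb48

@+00  little-endian(06 c4) = 0xc406
  opcode bits[15:10]=0x31: beq/J
  imm@[9:0]=0x6 ⇒ $6
  target = base 0xcb40 + off 0x00 + 2 + imm 6 = 0xcb48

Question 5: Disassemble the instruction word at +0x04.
off 0x04: read 8e 38 as little → 0x388e
  top 6b → 0xe → addi [RI]
  rd: (w>>7)&0x7=0x1 → bx
  imm: (w>>0)&0x7f=0xe → $14

addi bx, $14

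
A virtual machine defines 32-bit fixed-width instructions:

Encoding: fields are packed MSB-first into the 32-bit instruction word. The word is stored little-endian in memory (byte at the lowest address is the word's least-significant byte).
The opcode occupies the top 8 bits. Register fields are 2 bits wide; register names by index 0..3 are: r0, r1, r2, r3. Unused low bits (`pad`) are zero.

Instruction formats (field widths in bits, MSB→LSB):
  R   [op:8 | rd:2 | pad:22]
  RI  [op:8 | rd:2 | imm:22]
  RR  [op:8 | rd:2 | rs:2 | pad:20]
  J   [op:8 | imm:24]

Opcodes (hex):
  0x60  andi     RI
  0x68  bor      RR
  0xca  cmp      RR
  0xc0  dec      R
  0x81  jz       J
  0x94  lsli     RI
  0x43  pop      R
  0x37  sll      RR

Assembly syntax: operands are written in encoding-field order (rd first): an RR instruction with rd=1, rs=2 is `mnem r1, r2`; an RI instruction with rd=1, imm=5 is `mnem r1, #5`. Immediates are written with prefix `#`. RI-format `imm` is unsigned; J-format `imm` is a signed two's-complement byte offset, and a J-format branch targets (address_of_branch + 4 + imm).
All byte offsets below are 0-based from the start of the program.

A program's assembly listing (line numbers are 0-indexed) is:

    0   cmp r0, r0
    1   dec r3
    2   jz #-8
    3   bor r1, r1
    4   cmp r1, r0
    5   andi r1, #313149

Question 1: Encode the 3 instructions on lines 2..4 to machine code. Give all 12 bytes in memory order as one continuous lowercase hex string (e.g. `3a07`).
f8ffff8100005068000040ca

line 2 (jz): pack op=0x81:8|imm=-8:24 = 0x81fffff8; little→ f8 ff ff 81
line 3 (bor): pack op=0x68:8|rd=1:2|rs=1:2|pad=0:20 = 0x68500000; little→ 00 00 50 68
line 4 (cmp): pack op=0xca:8|rd=1:2|rs=0:2|pad=0:20 = 0xca400000; little→ 00 00 40 ca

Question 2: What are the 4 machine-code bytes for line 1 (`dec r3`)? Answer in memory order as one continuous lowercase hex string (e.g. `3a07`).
0000c0c0

line 1 (dec): pack op=0xc0:8|rd=3:2|pad=0:22 = 0xc0c00000; little→ 00 00 c0 c0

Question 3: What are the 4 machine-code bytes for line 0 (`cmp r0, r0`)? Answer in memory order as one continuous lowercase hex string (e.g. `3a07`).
000000ca

L0: cmp op=0xca:8|rd=0:2|rs=0:2|pad=0:20 ⇒ 0xca000000 ⇒ little 00 00 00 ca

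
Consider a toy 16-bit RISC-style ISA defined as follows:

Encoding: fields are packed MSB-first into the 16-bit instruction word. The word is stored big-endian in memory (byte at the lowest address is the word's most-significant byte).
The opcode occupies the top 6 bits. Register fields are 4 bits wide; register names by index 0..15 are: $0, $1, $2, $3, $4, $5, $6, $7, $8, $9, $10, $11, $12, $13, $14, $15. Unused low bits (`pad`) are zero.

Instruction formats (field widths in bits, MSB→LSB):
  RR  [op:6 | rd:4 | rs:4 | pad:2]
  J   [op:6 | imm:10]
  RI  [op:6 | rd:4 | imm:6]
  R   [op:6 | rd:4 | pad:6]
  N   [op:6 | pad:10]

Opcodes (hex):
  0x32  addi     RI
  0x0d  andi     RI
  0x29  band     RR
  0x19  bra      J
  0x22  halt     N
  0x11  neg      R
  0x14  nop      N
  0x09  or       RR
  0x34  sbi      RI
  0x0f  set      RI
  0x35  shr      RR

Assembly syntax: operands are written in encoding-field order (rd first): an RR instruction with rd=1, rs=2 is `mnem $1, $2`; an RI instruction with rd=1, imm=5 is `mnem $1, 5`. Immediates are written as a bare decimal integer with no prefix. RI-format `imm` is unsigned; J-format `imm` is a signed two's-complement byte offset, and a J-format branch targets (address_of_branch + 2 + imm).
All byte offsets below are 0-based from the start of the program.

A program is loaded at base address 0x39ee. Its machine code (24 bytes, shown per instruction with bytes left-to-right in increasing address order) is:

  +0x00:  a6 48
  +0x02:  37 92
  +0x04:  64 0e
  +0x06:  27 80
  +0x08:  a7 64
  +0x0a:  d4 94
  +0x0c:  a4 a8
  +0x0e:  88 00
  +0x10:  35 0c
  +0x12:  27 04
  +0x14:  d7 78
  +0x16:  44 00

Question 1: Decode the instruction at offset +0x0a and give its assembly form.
+0x0a: d4 94 ⇒ word 0xd494 (big)
  op=0xd494>>10=0x35 ⇒ shr (RR)
  [9:6] rd=2 = $2
  [5:2] rs=5 = $5

shr $2, $5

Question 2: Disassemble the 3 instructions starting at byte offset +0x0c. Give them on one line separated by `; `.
band $2, $10; halt; andi $4, 12

@+0c  big-endian(a4 a8) = 0xa4a8
  op=0xa4a8>>10=0x29 ⇒ band (RR)
  rd@[9:6]=0x2 ⇒ $2
  rs@[5:2]=0xa ⇒ $10
@+0e  big-endian(88 00) = 0x8800
  op=0x8800>>10=0x22 ⇒ halt (N)
@+10  big-endian(35 0c) = 0x350c
  op=0x350c>>10=0xd ⇒ andi (RI)
  rd@[9:6]=0x4 ⇒ $4
  imm@[5:0]=0xc ⇒ 12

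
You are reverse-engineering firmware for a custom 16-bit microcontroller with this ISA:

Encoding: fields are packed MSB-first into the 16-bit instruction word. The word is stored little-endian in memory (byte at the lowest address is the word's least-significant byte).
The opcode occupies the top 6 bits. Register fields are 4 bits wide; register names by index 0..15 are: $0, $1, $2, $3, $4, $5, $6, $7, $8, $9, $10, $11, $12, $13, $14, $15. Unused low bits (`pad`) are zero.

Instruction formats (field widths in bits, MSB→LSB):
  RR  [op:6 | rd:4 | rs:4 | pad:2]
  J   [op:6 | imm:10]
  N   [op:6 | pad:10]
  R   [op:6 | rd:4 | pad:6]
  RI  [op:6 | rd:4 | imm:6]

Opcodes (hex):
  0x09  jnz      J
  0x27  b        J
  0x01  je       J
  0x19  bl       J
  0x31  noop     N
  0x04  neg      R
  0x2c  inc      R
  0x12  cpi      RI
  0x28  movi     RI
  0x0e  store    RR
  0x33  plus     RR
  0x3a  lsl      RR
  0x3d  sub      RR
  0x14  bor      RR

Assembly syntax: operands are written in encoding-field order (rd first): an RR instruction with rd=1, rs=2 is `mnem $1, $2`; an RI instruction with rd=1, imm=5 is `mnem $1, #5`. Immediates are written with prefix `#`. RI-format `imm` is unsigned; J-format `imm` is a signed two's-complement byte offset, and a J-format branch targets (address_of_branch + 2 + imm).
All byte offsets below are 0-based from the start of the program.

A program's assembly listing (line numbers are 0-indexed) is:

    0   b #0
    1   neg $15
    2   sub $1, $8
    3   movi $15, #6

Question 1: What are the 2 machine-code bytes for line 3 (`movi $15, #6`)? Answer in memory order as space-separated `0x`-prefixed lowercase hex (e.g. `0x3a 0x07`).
L3: movi op=0x28:6|rd=15:4|imm=6:6 ⇒ 0xa3c6 ⇒ little c6 a3

0xc6 0xa3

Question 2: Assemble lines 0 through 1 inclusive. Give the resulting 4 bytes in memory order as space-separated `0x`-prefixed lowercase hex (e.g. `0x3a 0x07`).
0x00 0x9c 0xc0 0x13

L0: b op=0x27:6|imm=0:10 ⇒ 0x9c00 ⇒ little 00 9c
L1: neg op=0x4:6|rd=15:4|pad=0:6 ⇒ 0x13c0 ⇒ little c0 13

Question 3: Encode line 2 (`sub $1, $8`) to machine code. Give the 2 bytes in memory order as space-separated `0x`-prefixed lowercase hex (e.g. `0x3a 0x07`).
L2: sub op=0x3d:6|rd=1:4|rs=8:4|pad=0:2 ⇒ 0xf460 ⇒ little 60 f4

0x60 0xf4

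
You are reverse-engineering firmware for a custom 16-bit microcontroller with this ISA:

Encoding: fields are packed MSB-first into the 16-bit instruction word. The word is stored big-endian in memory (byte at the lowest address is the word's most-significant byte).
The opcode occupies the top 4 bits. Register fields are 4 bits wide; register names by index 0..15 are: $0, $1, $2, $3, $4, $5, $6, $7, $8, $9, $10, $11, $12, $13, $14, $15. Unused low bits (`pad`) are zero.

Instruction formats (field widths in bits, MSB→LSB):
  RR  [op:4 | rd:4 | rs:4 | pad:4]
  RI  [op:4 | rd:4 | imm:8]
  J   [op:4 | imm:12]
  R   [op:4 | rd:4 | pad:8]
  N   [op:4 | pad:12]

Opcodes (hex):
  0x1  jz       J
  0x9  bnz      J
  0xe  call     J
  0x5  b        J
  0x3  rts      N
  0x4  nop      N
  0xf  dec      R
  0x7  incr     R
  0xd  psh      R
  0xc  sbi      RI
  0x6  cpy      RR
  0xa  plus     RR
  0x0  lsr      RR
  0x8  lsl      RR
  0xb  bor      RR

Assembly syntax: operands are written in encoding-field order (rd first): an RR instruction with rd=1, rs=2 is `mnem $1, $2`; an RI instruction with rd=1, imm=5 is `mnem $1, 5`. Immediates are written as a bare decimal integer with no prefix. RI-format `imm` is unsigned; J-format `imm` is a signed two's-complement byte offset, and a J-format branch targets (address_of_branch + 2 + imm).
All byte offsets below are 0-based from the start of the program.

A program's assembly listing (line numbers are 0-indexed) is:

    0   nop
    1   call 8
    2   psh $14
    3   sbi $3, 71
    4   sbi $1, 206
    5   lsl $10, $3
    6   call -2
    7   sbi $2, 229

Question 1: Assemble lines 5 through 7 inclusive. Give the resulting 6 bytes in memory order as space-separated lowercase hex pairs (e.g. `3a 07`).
8a 30 ef fe c2 e5

L5: lsl op=0x8:4|rd=10:4|rs=3:4|pad=0:4 ⇒ 0x8a30 ⇒ big 8a 30
L6: call op=0xe:4|imm=-2:12 ⇒ 0xeffe ⇒ big ef fe
L7: sbi op=0xc:4|rd=2:4|imm=229:8 ⇒ 0xc2e5 ⇒ big c2 e5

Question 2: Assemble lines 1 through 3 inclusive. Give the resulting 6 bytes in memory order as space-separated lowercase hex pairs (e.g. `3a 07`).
e0 08 de 00 c3 47

line 1 (call): pack op=0xe:4|imm=8:12 = 0xe008; big→ e0 08
line 2 (psh): pack op=0xd:4|rd=14:4|pad=0:8 = 0xde00; big→ de 00
line 3 (sbi): pack op=0xc:4|rd=3:4|imm=71:8 = 0xc347; big→ c3 47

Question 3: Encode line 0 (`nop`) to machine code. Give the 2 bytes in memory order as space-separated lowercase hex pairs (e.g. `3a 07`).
40 00

line 0 (nop): pack op=0x4:4|pad=0:12 = 0x4000; big→ 40 00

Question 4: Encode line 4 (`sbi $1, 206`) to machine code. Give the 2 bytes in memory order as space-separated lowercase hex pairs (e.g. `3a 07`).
line 4 (sbi): pack op=0xc:4|rd=1:4|imm=206:8 = 0xc1ce; big→ c1 ce

c1 ce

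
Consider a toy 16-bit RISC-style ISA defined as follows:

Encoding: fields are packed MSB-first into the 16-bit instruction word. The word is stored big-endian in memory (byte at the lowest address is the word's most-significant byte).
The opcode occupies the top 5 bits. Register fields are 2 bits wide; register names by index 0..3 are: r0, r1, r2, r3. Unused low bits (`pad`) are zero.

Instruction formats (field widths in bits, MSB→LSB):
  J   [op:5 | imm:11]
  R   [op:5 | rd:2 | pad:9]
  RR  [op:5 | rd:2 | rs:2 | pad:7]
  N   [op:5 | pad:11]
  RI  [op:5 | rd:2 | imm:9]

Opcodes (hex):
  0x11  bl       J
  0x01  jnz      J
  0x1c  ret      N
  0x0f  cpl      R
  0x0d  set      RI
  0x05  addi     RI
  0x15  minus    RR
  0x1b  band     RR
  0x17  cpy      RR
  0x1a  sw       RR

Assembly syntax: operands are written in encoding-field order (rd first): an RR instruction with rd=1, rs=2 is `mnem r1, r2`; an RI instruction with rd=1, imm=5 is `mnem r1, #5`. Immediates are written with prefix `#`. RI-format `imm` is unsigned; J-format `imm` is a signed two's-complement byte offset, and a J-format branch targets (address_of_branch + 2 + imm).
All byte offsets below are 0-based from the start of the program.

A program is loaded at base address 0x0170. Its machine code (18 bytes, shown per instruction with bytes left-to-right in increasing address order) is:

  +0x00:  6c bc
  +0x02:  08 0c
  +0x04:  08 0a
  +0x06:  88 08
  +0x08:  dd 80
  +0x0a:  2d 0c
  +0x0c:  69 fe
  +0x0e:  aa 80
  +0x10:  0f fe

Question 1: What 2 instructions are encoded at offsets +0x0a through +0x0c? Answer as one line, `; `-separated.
addi r2, #268; set r0, #510

@+0a  big-endian(2d 0c) = 0x2d0c
  top 5b → 0x5 → addi [RI]
  rd: (w>>9)&0x3=0x2 → r2
  imm: (w>>0)&0x1ff=0x10c → #268
@+0c  big-endian(69 fe) = 0x69fe
  top 5b → 0xd → set [RI]
  rd: (w>>9)&0x3=0x0 → r0
  imm: (w>>0)&0x1ff=0x1fe → #510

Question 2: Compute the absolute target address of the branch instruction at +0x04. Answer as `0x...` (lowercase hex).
+0x04: 08 0a ⇒ word 0x080a (big)
  top 5b → 0x1 → jnz [J]
  [10:0] imm=10 = #10
  target = base 0x0170 + off 0x04 + 2 + imm 10 = 0x0180

0x0180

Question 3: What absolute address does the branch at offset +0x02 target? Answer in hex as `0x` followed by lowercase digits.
[02] 08 0c → 0x080c
  opcode bits[15:11]=0x1: jnz/J
  [10:0] imm=12 = #12
  target = base 0x0170 + off 0x02 + 2 + imm 12 = 0x0180

0x0180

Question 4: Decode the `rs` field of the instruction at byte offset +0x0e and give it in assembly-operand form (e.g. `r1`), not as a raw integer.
r1

[0e] aa 80 → 0xaa80
  op=0xaa80>>11=0x15 ⇒ minus (RR)
  rd@[10:9]=0x1 ⇒ r1
  rs@[8:7]=0x1 ⇒ r1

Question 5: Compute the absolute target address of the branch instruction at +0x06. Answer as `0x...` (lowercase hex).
off 0x06: read 88 08 as big → 0x8808
  top 5b → 0x11 → bl [J]
  imm@[10:0]=0x8 ⇒ #8
  target = base 0x0170 + off 0x06 + 2 + imm 8 = 0x0180

0x0180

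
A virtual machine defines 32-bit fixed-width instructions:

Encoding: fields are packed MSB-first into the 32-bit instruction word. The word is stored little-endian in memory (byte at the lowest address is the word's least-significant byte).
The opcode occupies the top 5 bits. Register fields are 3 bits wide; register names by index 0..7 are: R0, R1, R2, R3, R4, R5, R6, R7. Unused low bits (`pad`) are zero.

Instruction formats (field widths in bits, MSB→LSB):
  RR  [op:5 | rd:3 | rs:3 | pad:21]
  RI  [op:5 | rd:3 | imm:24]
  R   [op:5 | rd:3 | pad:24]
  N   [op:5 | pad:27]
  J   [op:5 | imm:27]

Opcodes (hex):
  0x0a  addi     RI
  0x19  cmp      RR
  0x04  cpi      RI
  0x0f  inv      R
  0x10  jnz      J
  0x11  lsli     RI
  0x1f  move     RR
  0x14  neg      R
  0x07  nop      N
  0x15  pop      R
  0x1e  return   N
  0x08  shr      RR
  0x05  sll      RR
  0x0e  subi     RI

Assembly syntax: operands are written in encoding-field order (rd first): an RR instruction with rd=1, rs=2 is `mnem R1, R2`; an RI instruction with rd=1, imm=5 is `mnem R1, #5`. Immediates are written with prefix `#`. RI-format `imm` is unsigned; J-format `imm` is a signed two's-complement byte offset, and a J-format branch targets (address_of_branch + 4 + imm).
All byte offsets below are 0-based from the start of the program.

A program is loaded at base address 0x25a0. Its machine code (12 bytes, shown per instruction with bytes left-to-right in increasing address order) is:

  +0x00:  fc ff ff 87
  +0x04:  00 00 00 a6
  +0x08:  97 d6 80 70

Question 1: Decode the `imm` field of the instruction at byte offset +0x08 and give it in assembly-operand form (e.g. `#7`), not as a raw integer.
#8443543

@+08  little-endian(97 d6 80 70) = 0x7080d697
  top 5b → 0xe → subi [RI]
  rd@[26:24]=0x0 ⇒ R0
  imm@[23:0]=0x80d697 ⇒ #8443543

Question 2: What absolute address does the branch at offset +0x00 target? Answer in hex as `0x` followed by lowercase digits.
+0x00: fc ff ff 87 ⇒ word 0x87fffffc (little)
  top 5b → 0x10 → jnz [J]
  imm@[26:0]=0x7fffffc (s27→-4) ⇒ #-4
  target = base 0x25a0 + off 0x00 + 4 + imm -4 = 0x25a0

0x25a0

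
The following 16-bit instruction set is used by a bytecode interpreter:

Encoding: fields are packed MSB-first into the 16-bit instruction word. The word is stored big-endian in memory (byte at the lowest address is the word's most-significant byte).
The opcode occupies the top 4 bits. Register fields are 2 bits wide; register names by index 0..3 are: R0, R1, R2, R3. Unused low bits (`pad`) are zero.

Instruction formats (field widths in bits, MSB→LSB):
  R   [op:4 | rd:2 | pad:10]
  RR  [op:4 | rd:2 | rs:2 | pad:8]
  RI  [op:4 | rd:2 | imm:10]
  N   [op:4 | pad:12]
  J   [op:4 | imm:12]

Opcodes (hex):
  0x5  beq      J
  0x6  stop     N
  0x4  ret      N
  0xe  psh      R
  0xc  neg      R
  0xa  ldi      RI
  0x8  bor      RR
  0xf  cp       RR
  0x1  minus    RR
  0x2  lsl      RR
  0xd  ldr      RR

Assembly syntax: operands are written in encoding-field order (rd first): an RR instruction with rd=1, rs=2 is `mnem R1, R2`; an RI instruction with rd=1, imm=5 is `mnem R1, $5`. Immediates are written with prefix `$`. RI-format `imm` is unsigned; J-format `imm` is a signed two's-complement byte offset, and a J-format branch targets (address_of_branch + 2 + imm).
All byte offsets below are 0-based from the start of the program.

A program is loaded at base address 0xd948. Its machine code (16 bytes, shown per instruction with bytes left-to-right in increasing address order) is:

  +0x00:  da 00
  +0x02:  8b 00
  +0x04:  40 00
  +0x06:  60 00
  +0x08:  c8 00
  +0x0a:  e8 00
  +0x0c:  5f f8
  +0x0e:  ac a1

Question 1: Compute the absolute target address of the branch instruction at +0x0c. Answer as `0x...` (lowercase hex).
[0c] 5f f8 → 0x5ff8
  op=0x5ff8>>12=0x5 ⇒ beq (J)
  imm@[11:0]=0xff8 (s12→-8) ⇒ $-8
  target = base 0xd948 + off 0x0c + 2 + imm -8 = 0xd94e

0xd94e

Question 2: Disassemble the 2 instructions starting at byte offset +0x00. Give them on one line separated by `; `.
ldr R2, R2; bor R2, R3

[00] da 00 → 0xda00
  op=0xda00>>12=0xd ⇒ ldr (RR)
  rd: (w>>10)&0x3=0x2 → R2
  rs: (w>>8)&0x3=0x2 → R2
[02] 8b 00 → 0x8b00
  op=0x8b00>>12=0x8 ⇒ bor (RR)
  rd: (w>>10)&0x3=0x2 → R2
  rs: (w>>8)&0x3=0x3 → R3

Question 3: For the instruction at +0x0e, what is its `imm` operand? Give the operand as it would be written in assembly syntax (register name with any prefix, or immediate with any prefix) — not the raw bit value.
$161

+0x0e: ac a1 ⇒ word 0xaca1 (big)
  op=0xaca1>>12=0xa ⇒ ldi (RI)
  rd@[11:10]=0x3 ⇒ R3
  imm@[9:0]=0xa1 ⇒ $161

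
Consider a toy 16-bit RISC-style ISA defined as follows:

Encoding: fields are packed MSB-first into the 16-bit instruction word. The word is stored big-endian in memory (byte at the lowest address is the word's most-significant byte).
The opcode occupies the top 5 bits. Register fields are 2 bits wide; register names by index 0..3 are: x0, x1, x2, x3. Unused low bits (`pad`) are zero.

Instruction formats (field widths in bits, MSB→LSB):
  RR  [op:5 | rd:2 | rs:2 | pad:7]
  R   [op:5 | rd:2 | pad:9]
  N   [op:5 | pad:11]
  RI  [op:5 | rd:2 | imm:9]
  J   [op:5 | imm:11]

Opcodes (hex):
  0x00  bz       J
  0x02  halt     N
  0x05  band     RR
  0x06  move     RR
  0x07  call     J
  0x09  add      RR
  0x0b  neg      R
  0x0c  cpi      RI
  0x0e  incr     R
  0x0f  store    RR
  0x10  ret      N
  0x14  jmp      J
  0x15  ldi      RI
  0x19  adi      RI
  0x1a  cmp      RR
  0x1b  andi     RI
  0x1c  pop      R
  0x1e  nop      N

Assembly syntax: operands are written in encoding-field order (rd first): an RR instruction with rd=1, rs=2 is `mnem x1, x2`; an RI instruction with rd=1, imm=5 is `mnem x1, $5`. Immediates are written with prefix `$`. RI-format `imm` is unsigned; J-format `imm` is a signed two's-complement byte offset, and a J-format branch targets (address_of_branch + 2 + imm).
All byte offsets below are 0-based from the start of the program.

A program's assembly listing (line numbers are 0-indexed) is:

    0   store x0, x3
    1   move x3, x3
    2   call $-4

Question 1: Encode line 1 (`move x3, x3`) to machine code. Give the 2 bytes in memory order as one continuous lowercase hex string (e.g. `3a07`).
3780

line 1 (move): pack op=0x6:5|rd=3:2|rs=3:2|pad=0:7 = 0x3780; big→ 37 80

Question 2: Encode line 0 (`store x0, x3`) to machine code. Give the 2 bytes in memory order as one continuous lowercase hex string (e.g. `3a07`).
L0: store op=0xf:5|rd=0:2|rs=3:2|pad=0:7 ⇒ 0x7980 ⇒ big 79 80

7980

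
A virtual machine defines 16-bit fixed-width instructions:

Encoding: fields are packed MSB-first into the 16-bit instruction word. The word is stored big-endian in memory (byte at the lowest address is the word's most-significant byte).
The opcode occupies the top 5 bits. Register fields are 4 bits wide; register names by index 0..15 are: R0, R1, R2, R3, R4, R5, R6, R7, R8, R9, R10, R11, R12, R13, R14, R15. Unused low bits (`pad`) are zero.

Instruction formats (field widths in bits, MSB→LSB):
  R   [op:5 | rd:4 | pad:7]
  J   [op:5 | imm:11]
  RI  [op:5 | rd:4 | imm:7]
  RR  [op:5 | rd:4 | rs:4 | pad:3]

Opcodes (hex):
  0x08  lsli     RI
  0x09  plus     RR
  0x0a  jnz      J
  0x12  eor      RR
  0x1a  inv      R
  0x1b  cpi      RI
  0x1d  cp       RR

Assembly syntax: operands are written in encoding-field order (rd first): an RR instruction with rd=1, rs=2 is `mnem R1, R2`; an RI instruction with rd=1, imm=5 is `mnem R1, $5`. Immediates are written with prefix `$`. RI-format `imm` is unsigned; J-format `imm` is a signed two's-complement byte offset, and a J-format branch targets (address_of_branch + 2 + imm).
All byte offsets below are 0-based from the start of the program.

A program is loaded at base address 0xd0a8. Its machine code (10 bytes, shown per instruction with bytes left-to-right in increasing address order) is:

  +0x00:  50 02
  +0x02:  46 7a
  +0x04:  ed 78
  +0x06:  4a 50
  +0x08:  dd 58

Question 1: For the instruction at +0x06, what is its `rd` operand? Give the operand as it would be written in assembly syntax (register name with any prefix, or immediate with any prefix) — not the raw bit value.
+0x06: 4a 50 ⇒ word 0x4a50 (big)
  opcode bits[15:11]=0x9: plus/RR
  rd@[10:7]=0x4 ⇒ R4
  rs@[6:3]=0xa ⇒ R10

R4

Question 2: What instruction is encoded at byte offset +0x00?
jnz $2

@+00  big-endian(50 02) = 0x5002
  op=0x5002>>11=0xa ⇒ jnz (J)
  imm@[10:0]=0x2 ⇒ $2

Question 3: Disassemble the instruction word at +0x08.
off 0x08: read dd 58 as big → 0xdd58
  top 5b → 0x1b → cpi [RI]
  rd@[10:7]=0xa ⇒ R10
  imm@[6:0]=0x58 ⇒ $88

cpi R10, $88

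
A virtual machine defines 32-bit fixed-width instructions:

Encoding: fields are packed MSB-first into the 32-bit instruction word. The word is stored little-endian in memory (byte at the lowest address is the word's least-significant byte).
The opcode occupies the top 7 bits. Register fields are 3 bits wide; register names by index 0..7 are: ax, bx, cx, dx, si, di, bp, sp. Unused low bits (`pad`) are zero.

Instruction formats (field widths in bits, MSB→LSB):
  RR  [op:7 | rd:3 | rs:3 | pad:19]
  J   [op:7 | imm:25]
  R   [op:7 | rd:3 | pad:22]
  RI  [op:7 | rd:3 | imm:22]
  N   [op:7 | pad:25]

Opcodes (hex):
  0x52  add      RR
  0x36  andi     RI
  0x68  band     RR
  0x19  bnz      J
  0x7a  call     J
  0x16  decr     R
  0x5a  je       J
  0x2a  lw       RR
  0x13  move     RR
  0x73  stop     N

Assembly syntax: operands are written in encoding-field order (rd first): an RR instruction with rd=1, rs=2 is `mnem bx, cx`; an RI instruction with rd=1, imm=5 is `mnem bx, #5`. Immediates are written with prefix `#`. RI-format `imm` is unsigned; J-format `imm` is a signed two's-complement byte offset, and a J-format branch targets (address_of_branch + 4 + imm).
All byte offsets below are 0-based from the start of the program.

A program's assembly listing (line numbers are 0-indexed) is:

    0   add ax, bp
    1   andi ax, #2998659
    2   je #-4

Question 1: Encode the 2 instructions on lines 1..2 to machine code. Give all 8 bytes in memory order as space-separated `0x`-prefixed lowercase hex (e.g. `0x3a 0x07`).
0x83 0xc1 0x2d 0x6c 0xfc 0xff 0xff 0xb5

1. andi fields op=0x36:7|rd=0:3|imm=2998659:22 → word 6c2dc183h → 83 c1 2d 6c
2. je fields op=0x5a:7|imm=-4:25 → word b5fffffch → fc ff ff b5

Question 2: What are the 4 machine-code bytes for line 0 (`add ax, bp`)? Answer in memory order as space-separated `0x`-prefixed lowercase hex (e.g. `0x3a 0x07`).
L0: add op=0x52:7|rd=0:3|rs=6:3|pad=0:19 ⇒ 0xa4300000 ⇒ little 00 00 30 a4

0x00 0x00 0x30 0xa4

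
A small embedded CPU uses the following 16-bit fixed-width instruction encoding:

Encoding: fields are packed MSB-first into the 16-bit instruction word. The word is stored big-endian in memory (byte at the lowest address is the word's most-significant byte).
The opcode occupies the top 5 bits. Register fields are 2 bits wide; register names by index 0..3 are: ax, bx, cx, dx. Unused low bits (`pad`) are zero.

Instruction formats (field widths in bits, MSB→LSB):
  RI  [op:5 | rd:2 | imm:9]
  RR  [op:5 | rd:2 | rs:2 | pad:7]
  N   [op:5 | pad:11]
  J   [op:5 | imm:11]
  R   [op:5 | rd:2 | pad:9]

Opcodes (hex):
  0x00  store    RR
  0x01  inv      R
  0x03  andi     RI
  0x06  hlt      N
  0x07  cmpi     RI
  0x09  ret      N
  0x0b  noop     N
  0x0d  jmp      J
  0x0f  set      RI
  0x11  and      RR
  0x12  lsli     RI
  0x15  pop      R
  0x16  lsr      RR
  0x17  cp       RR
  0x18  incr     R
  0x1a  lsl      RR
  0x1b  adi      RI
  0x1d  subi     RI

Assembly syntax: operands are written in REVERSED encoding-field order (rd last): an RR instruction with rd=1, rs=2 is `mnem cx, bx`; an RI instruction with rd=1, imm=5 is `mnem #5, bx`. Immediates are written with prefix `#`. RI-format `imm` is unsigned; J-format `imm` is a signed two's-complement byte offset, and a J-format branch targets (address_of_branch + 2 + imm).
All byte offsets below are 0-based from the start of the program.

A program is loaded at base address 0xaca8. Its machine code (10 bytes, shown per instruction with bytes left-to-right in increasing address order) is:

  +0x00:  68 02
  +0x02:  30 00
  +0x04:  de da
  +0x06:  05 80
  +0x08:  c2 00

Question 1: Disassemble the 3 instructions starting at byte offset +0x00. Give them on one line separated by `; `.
off 0x00: read 68 02 as big → 0x6802
  op=0x6802>>11=0xd ⇒ jmp (J)
  [10:0] imm=2 = #2
off 0x02: read 30 00 as big → 0x3000
  op=0x3000>>11=0x6 ⇒ hlt (N)
off 0x04: read de da as big → 0xdeda
  op=0xdeda>>11=0x1b ⇒ adi (RI)
  [10:9] rd=3 = dx
  [8:0] imm=218 = #218

jmp #2; hlt; adi #218, dx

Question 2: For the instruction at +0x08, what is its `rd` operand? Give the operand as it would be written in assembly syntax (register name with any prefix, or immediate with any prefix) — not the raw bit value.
bx

[08] c2 00 → 0xc200
  opcode bits[15:11]=0x18: incr/R
  rd@[10:9]=0x1 ⇒ bx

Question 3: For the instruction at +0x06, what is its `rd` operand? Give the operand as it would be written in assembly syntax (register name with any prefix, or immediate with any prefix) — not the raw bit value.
[06] 05 80 → 0x0580
  opcode bits[15:11]=0x0: store/RR
  [10:9] rd=2 = cx
  [8:7] rs=3 = dx

cx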